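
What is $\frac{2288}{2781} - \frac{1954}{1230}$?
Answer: $- \frac{436639}{570105} \approx -0.76589$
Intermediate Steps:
$\frac{2288}{2781} - \frac{1954}{1230} = 2288 \cdot \frac{1}{2781} - \frac{977}{615} = \frac{2288}{2781} - \frac{977}{615} = - \frac{436639}{570105}$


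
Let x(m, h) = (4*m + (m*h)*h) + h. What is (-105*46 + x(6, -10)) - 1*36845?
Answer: -41061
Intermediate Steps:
x(m, h) = h + 4*m + m*h**2 (x(m, h) = (4*m + (h*m)*h) + h = (4*m + m*h**2) + h = h + 4*m + m*h**2)
(-105*46 + x(6, -10)) - 1*36845 = (-105*46 + (-10 + 4*6 + 6*(-10)**2)) - 1*36845 = (-4830 + (-10 + 24 + 6*100)) - 36845 = (-4830 + (-10 + 24 + 600)) - 36845 = (-4830 + 614) - 36845 = -4216 - 36845 = -41061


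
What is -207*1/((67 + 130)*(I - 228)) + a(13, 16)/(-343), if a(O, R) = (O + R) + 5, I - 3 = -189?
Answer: -13053/135142 ≈ -0.096587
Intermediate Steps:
I = -186 (I = 3 - 189 = -186)
a(O, R) = 5 + O + R
-207*1/((67 + 130)*(I - 228)) + a(13, 16)/(-343) = -207*1/((-186 - 228)*(67 + 130)) + (5 + 13 + 16)/(-343) = -207/(197*(-414)) + 34*(-1/343) = -207/(-81558) - 34/343 = -207*(-1/81558) - 34/343 = 1/394 - 34/343 = -13053/135142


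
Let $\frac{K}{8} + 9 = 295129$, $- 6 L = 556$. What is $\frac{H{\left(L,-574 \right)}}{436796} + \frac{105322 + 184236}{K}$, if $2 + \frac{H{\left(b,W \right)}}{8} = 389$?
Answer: $\frac{16723413541}{128907235520} \approx 0.12973$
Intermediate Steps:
$L = - \frac{278}{3}$ ($L = \left(- \frac{1}{6}\right) 556 = - \frac{278}{3} \approx -92.667$)
$H{\left(b,W \right)} = 3096$ ($H{\left(b,W \right)} = -16 + 8 \cdot 389 = -16 + 3112 = 3096$)
$K = 2360960$ ($K = -72 + 8 \cdot 295129 = -72 + 2361032 = 2360960$)
$\frac{H{\left(L,-574 \right)}}{436796} + \frac{105322 + 184236}{K} = \frac{3096}{436796} + \frac{105322 + 184236}{2360960} = 3096 \cdot \frac{1}{436796} + 289558 \cdot \frac{1}{2360960} = \frac{774}{109199} + \frac{144779}{1180480} = \frac{16723413541}{128907235520}$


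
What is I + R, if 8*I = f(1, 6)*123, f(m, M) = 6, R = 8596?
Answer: 34753/4 ≈ 8688.3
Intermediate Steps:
I = 369/4 (I = (6*123)/8 = (⅛)*738 = 369/4 ≈ 92.250)
I + R = 369/4 + 8596 = 34753/4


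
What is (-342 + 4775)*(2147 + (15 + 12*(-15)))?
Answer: 8786206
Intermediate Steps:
(-342 + 4775)*(2147 + (15 + 12*(-15))) = 4433*(2147 + (15 - 180)) = 4433*(2147 - 165) = 4433*1982 = 8786206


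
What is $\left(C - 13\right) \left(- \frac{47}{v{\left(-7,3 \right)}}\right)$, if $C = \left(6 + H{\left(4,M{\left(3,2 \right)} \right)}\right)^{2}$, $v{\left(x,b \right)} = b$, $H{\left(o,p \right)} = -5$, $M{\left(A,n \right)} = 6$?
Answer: $188$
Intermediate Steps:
$C = 1$ ($C = \left(6 - 5\right)^{2} = 1^{2} = 1$)
$\left(C - 13\right) \left(- \frac{47}{v{\left(-7,3 \right)}}\right) = \left(1 - 13\right) \left(- \frac{47}{3}\right) = - 12 \left(\left(-47\right) \frac{1}{3}\right) = \left(-12\right) \left(- \frac{47}{3}\right) = 188$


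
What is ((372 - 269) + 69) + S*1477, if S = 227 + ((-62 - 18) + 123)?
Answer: 398962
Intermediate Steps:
S = 270 (S = 227 + (-80 + 123) = 227 + 43 = 270)
((372 - 269) + 69) + S*1477 = ((372 - 269) + 69) + 270*1477 = (103 + 69) + 398790 = 172 + 398790 = 398962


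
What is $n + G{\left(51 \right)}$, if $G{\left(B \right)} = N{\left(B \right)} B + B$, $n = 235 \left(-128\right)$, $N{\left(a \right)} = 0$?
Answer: $-30029$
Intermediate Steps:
$n = -30080$
$G{\left(B \right)} = B$ ($G{\left(B \right)} = 0 B + B = 0 + B = B$)
$n + G{\left(51 \right)} = -30080 + 51 = -30029$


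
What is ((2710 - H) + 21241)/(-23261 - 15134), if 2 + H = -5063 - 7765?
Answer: -36781/38395 ≈ -0.95796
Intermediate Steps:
H = -12830 (H = -2 + (-5063 - 7765) = -2 - 12828 = -12830)
((2710 - H) + 21241)/(-23261 - 15134) = ((2710 - 1*(-12830)) + 21241)/(-23261 - 15134) = ((2710 + 12830) + 21241)/(-38395) = (15540 + 21241)*(-1/38395) = 36781*(-1/38395) = -36781/38395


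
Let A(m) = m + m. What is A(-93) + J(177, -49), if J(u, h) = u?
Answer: -9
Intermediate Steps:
A(m) = 2*m
A(-93) + J(177, -49) = 2*(-93) + 177 = -186 + 177 = -9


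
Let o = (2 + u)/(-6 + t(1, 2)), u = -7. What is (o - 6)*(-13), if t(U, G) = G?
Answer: 247/4 ≈ 61.750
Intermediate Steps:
o = 5/4 (o = (2 - 7)/(-6 + 2) = -5/(-4) = -5*(-1/4) = 5/4 ≈ 1.2500)
(o - 6)*(-13) = (5/4 - 6)*(-13) = -19/4*(-13) = 247/4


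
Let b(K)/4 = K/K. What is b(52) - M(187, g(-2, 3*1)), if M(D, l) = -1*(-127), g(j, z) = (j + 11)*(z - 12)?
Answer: -123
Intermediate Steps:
g(j, z) = (-12 + z)*(11 + j) (g(j, z) = (11 + j)*(-12 + z) = (-12 + z)*(11 + j))
M(D, l) = 127
b(K) = 4 (b(K) = 4*(K/K) = 4*1 = 4)
b(52) - M(187, g(-2, 3*1)) = 4 - 1*127 = 4 - 127 = -123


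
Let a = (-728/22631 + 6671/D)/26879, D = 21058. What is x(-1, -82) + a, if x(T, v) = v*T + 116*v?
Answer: -17256297741273269/1829936135806 ≈ -9430.0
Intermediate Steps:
a = 19377311/1829936135806 (a = (-728/22631 + 6671/21058)/26879 = (-728*1/22631 + 6671*(1/21058))*(1/26879) = (-104/3233 + 6671/21058)*(1/26879) = (19377311/68080514)*(1/26879) = 19377311/1829936135806 ≈ 1.0589e-5)
x(T, v) = 116*v + T*v (x(T, v) = T*v + 116*v = 116*v + T*v)
x(-1, -82) + a = -82*(116 - 1) + 19377311/1829936135806 = -82*115 + 19377311/1829936135806 = -9430 + 19377311/1829936135806 = -17256297741273269/1829936135806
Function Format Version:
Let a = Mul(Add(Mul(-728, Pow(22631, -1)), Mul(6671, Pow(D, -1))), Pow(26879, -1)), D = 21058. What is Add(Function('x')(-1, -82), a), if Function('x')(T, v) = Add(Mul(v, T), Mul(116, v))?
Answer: Rational(-17256297741273269, 1829936135806) ≈ -9430.0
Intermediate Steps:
a = Rational(19377311, 1829936135806) (a = Mul(Add(Mul(-728, Pow(22631, -1)), Mul(6671, Pow(21058, -1))), Pow(26879, -1)) = Mul(Add(Mul(-728, Rational(1, 22631)), Mul(6671, Rational(1, 21058))), Rational(1, 26879)) = Mul(Add(Rational(-104, 3233), Rational(6671, 21058)), Rational(1, 26879)) = Mul(Rational(19377311, 68080514), Rational(1, 26879)) = Rational(19377311, 1829936135806) ≈ 1.0589e-5)
Function('x')(T, v) = Add(Mul(116, v), Mul(T, v)) (Function('x')(T, v) = Add(Mul(T, v), Mul(116, v)) = Add(Mul(116, v), Mul(T, v)))
Add(Function('x')(-1, -82), a) = Add(Mul(-82, Add(116, -1)), Rational(19377311, 1829936135806)) = Add(Mul(-82, 115), Rational(19377311, 1829936135806)) = Add(-9430, Rational(19377311, 1829936135806)) = Rational(-17256297741273269, 1829936135806)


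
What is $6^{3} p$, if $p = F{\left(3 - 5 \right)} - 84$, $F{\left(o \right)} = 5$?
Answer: $-17064$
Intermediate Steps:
$p = -79$ ($p = 5 - 84 = -79$)
$6^{3} p = 6^{3} \left(-79\right) = 216 \left(-79\right) = -17064$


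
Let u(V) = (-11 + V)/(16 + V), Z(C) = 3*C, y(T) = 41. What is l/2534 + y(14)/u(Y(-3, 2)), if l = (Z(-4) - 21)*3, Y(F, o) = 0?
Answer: -1663393/27874 ≈ -59.675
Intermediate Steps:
l = -99 (l = (3*(-4) - 21)*3 = (-12 - 21)*3 = -33*3 = -99)
u(V) = (-11 + V)/(16 + V)
l/2534 + y(14)/u(Y(-3, 2)) = -99/2534 + 41/(((-11 + 0)/(16 + 0))) = -99*1/2534 + 41/((-11/16)) = -99/2534 + 41/(((1/16)*(-11))) = -99/2534 + 41/(-11/16) = -99/2534 + 41*(-16/11) = -99/2534 - 656/11 = -1663393/27874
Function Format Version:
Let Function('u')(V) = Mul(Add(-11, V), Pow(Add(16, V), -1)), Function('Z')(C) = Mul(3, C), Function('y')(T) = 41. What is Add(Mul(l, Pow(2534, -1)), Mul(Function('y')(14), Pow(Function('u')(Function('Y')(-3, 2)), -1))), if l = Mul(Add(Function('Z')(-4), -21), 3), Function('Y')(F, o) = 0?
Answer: Rational(-1663393, 27874) ≈ -59.675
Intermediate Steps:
l = -99 (l = Mul(Add(Mul(3, -4), -21), 3) = Mul(Add(-12, -21), 3) = Mul(-33, 3) = -99)
Function('u')(V) = Mul(Pow(Add(16, V), -1), Add(-11, V))
Add(Mul(l, Pow(2534, -1)), Mul(Function('y')(14), Pow(Function('u')(Function('Y')(-3, 2)), -1))) = Add(Mul(-99, Pow(2534, -1)), Mul(41, Pow(Mul(Pow(Add(16, 0), -1), Add(-11, 0)), -1))) = Add(Mul(-99, Rational(1, 2534)), Mul(41, Pow(Mul(Pow(16, -1), -11), -1))) = Add(Rational(-99, 2534), Mul(41, Pow(Mul(Rational(1, 16), -11), -1))) = Add(Rational(-99, 2534), Mul(41, Pow(Rational(-11, 16), -1))) = Add(Rational(-99, 2534), Mul(41, Rational(-16, 11))) = Add(Rational(-99, 2534), Rational(-656, 11)) = Rational(-1663393, 27874)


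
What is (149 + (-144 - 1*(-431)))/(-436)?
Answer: -1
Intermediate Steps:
(149 + (-144 - 1*(-431)))/(-436) = -(149 + (-144 + 431))/436 = -(149 + 287)/436 = -1/436*436 = -1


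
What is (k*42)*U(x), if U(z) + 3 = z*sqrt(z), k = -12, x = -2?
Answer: 1512 + 1008*I*sqrt(2) ≈ 1512.0 + 1425.5*I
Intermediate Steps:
U(z) = -3 + z**(3/2) (U(z) = -3 + z*sqrt(z) = -3 + z**(3/2))
(k*42)*U(x) = (-12*42)*(-3 + (-2)**(3/2)) = -504*(-3 - 2*I*sqrt(2)) = 1512 + 1008*I*sqrt(2)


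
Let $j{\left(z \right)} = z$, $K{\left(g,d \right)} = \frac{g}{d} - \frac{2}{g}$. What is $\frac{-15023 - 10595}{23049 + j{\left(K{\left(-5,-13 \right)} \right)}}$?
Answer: $- \frac{832585}{749118} \approx -1.1114$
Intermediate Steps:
$K{\left(g,d \right)} = - \frac{2}{g} + \frac{g}{d}$
$\frac{-15023 - 10595}{23049 + j{\left(K{\left(-5,-13 \right)} \right)}} = \frac{-15023 - 10595}{23049 - \left(- \frac{5}{13} - \frac{2}{5}\right)} = - \frac{25618}{23049 - - \frac{51}{65}} = - \frac{25618}{23049 + \left(\frac{2}{5} + \frac{5}{13}\right)} = - \frac{25618}{23049 + \frac{51}{65}} = - \frac{25618}{\frac{1498236}{65}} = \left(-25618\right) \frac{65}{1498236} = - \frac{832585}{749118}$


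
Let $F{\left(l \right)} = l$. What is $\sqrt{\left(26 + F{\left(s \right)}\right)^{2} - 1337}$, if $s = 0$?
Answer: $i \sqrt{661} \approx 25.71 i$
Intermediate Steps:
$\sqrt{\left(26 + F{\left(s \right)}\right)^{2} - 1337} = \sqrt{\left(26 + 0\right)^{2} - 1337} = \sqrt{26^{2} - 1337} = \sqrt{676 - 1337} = \sqrt{-661} = i \sqrt{661}$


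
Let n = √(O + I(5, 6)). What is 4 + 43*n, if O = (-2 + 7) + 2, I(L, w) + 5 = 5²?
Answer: 4 + 129*√3 ≈ 227.43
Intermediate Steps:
I(L, w) = 20 (I(L, w) = -5 + 5² = -5 + 25 = 20)
O = 7 (O = 5 + 2 = 7)
n = 3*√3 (n = √(7 + 20) = √27 = 3*√3 ≈ 5.1962)
4 + 43*n = 4 + 43*(3*√3) = 4 + 129*√3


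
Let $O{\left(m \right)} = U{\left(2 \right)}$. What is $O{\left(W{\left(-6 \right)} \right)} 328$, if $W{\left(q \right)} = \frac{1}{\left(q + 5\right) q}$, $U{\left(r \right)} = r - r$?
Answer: $0$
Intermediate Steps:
$U{\left(r \right)} = 0$
$W{\left(q \right)} = \frac{1}{q \left(5 + q\right)}$ ($W{\left(q \right)} = \frac{1}{\left(5 + q\right) q} = \frac{1}{q \left(5 + q\right)}$)
$O{\left(m \right)} = 0$
$O{\left(W{\left(-6 \right)} \right)} 328 = 0 \cdot 328 = 0$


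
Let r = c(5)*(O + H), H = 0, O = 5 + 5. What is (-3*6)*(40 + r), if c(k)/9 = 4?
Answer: -7200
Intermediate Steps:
O = 10
c(k) = 36 (c(k) = 9*4 = 36)
r = 360 (r = 36*(10 + 0) = 36*10 = 360)
(-3*6)*(40 + r) = (-3*6)*(40 + 360) = -18*400 = -7200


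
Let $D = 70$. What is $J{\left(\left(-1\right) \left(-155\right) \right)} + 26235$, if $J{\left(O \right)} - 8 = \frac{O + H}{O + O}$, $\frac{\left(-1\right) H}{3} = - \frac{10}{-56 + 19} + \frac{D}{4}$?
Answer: $\frac{120404389}{4588} \approx 26243.0$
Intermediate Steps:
$H = - \frac{3945}{74}$ ($H = - 3 \left(- \frac{10}{-56 + 19} + \frac{70}{4}\right) = - 3 \left(- \frac{10}{-37} + 70 \cdot \frac{1}{4}\right) = - 3 \left(\left(-10\right) \left(- \frac{1}{37}\right) + \frac{35}{2}\right) = - 3 \left(\frac{10}{37} + \frac{35}{2}\right) = \left(-3\right) \frac{1315}{74} = - \frac{3945}{74} \approx -53.311$)
$J{\left(O \right)} = 8 + \frac{- \frac{3945}{74} + O}{2 O}$ ($J{\left(O \right)} = 8 + \frac{O - \frac{3945}{74}}{O + O} = 8 + \frac{- \frac{3945}{74} + O}{2 O}$)
$J{\left(\left(-1\right) \left(-155\right) \right)} + 26235 = \frac{-3945 + 1258 \left(\left(-1\right) \left(-155\right)\right)}{148 \left(\left(-1\right) \left(-155\right)\right)} + 26235 = \frac{-3945 + 1258 \cdot 155}{148 \cdot 155} + 26235 = \frac{1}{148} \cdot \frac{1}{155} \left(-3945 + 194990\right) + 26235 = \frac{1}{148} \cdot \frac{1}{155} \cdot 191045 + 26235 = \frac{38209}{4588} + 26235 = \frac{120404389}{4588}$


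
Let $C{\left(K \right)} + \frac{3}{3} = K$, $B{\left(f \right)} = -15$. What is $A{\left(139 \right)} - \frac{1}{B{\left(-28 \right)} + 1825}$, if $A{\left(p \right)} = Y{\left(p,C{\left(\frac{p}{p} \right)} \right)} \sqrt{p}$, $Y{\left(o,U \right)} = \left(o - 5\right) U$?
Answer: $- \frac{1}{1810} \approx -0.00055249$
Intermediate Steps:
$C{\left(K \right)} = -1 + K$
$Y{\left(o,U \right)} = U \left(-5 + o\right)$ ($Y{\left(o,U \right)} = \left(-5 + o\right) U = U \left(-5 + o\right)$)
$A{\left(p \right)} = 0$ ($A{\left(p \right)} = \left(-1 + \frac{p}{p}\right) \left(-5 + p\right) \sqrt{p} = \left(-1 + 1\right) \left(-5 + p\right) \sqrt{p} = 0 \left(-5 + p\right) \sqrt{p} = 0 \sqrt{p} = 0$)
$A{\left(139 \right)} - \frac{1}{B{\left(-28 \right)} + 1825} = 0 - \frac{1}{-15 + 1825} = 0 - \frac{1}{1810} = - \frac{1}{1810}$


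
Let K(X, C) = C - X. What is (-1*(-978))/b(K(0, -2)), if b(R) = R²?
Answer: 489/2 ≈ 244.50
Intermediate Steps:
(-1*(-978))/b(K(0, -2)) = (-1*(-978))/((-2 - 1*0)²) = 978/((-2 + 0)²) = 978/((-2)²) = 978/4 = 978*(¼) = 489/2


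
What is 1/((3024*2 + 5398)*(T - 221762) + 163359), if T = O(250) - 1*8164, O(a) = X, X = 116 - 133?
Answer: -1/2631764219 ≈ -3.7997e-10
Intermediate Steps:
X = -17
O(a) = -17
T = -8181 (T = -17 - 1*8164 = -17 - 8164 = -8181)
1/((3024*2 + 5398)*(T - 221762) + 163359) = 1/((3024*2 + 5398)*(-8181 - 221762) + 163359) = 1/((6048 + 5398)*(-229943) + 163359) = 1/(11446*(-229943) + 163359) = 1/(-2631927578 + 163359) = 1/(-2631764219) = -1/2631764219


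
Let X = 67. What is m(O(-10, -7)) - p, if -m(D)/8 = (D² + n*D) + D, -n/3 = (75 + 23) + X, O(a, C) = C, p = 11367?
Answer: -39423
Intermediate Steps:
n = -495 (n = -3*((75 + 23) + 67) = -3*(98 + 67) = -3*165 = -495)
m(D) = -8*D² + 3952*D (m(D) = -8*((D² - 495*D) + D) = -8*(D² - 494*D) = -8*D² + 3952*D)
m(O(-10, -7)) - p = 8*(-7)*(494 - 1*(-7)) - 1*11367 = 8*(-7)*(494 + 7) - 11367 = 8*(-7)*501 - 11367 = -28056 - 11367 = -39423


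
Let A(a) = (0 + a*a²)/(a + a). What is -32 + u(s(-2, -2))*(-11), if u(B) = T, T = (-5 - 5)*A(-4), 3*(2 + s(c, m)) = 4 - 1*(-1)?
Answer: 848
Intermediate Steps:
s(c, m) = -⅓ (s(c, m) = -2 + (4 - 1*(-1))/3 = -2 + (4 + 1)/3 = -2 + (⅓)*5 = -2 + 5/3 = -⅓)
A(a) = a²/2 (A(a) = (0 + a³)/((2*a)) = a³*(1/(2*a)) = a²/2)
T = -80 (T = (-5 - 5)*((½)*(-4)²) = -5*16 = -10*8 = -80)
u(B) = -80
-32 + u(s(-2, -2))*(-11) = -32 - 80*(-11) = -32 + 880 = 848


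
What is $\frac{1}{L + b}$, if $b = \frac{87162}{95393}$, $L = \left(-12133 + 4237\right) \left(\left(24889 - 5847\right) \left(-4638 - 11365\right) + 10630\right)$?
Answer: $\frac{95393}{229521018716662650} \approx 4.1562 \cdot 10^{-13}$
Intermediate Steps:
$L = 2406057244416$ ($L = - 7896 \left(19042 \left(-16003\right) + 10630\right) = - 7896 \left(-304729126 + 10630\right) = \left(-7896\right) \left(-304718496\right) = 2406057244416$)
$b = \frac{87162}{95393}$ ($b = 87162 \cdot \frac{1}{95393} = \frac{87162}{95393} \approx 0.91371$)
$\frac{1}{L + b} = \frac{1}{2406057244416 + \frac{87162}{95393}} = \frac{1}{\frac{229521018716662650}{95393}} = \frac{95393}{229521018716662650}$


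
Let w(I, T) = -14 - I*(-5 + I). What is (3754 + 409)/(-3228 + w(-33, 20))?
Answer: -4163/4496 ≈ -0.92593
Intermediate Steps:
w(I, T) = -14 - I*(-5 + I)
(3754 + 409)/(-3228 + w(-33, 20)) = (3754 + 409)/(-3228 + (-14 - 1*(-33)**2 + 5*(-33))) = 4163/(-3228 + (-14 - 1*1089 - 165)) = 4163/(-3228 + (-14 - 1089 - 165)) = 4163/(-3228 - 1268) = 4163/(-4496) = 4163*(-1/4496) = -4163/4496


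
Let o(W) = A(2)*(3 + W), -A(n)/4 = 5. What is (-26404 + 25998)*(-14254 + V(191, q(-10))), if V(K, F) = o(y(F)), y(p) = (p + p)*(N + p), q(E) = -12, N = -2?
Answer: 8539804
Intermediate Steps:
A(n) = -20 (A(n) = -4*5 = -20)
y(p) = 2*p*(-2 + p) (y(p) = (p + p)*(-2 + p) = (2*p)*(-2 + p) = 2*p*(-2 + p))
o(W) = -60 - 20*W (o(W) = -20*(3 + W) = -60 - 20*W)
V(K, F) = -60 - 40*F*(-2 + F)
(-26404 + 25998)*(-14254 + V(191, q(-10))) = (-26404 + 25998)*(-14254 + (-60 - 40*(-12)² + 80*(-12))) = -406*(-14254 + (-60 - 40*144 - 960)) = -406*(-14254 + (-60 - 5760 - 960)) = -406*(-14254 - 6780) = -406*(-21034) = 8539804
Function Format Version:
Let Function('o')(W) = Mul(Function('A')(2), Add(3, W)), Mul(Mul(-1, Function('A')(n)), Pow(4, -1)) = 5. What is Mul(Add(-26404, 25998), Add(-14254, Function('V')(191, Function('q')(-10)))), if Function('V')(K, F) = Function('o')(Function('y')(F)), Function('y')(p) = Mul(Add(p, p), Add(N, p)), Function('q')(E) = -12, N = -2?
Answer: 8539804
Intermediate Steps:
Function('A')(n) = -20 (Function('A')(n) = Mul(-4, 5) = -20)
Function('y')(p) = Mul(2, p, Add(-2, p)) (Function('y')(p) = Mul(Add(p, p), Add(-2, p)) = Mul(Mul(2, p), Add(-2, p)) = Mul(2, p, Add(-2, p)))
Function('o')(W) = Add(-60, Mul(-20, W)) (Function('o')(W) = Mul(-20, Add(3, W)) = Add(-60, Mul(-20, W)))
Function('V')(K, F) = Add(-60, Mul(-40, F, Add(-2, F))) (Function('V')(K, F) = Add(-60, Mul(-20, Mul(2, F, Add(-2, F)))) = Add(-60, Mul(-40, F, Add(-2, F))))
Mul(Add(-26404, 25998), Add(-14254, Function('V')(191, Function('q')(-10)))) = Mul(Add(-26404, 25998), Add(-14254, Add(-60, Mul(-40, Pow(-12, 2)), Mul(80, -12)))) = Mul(-406, Add(-14254, Add(-60, Mul(-40, 144), -960))) = Mul(-406, Add(-14254, Add(-60, -5760, -960))) = Mul(-406, Add(-14254, -6780)) = Mul(-406, -21034) = 8539804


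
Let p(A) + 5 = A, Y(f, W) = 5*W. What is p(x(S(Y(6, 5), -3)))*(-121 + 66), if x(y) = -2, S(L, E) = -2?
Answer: 385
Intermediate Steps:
p(A) = -5 + A
p(x(S(Y(6, 5), -3)))*(-121 + 66) = (-5 - 2)*(-121 + 66) = -7*(-55) = 385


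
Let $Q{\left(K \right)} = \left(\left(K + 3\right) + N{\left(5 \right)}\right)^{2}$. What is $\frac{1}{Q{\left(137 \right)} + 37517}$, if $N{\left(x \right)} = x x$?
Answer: $\frac{1}{64742} \approx 1.5446 \cdot 10^{-5}$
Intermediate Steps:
$N{\left(x \right)} = x^{2}$
$Q{\left(K \right)} = \left(28 + K\right)^{2}$ ($Q{\left(K \right)} = \left(\left(K + 3\right) + 5^{2}\right)^{2} = \left(\left(3 + K\right) + 25\right)^{2} = \left(28 + K\right)^{2}$)
$\frac{1}{Q{\left(137 \right)} + 37517} = \frac{1}{\left(28 + 137\right)^{2} + 37517} = \frac{1}{165^{2} + 37517} = \frac{1}{27225 + 37517} = \frac{1}{64742}$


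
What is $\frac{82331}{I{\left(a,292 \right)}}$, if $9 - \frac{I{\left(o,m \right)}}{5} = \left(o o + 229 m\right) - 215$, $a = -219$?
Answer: $- \frac{82331}{573025} \approx -0.14368$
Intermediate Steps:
$I{\left(o,m \right)} = 1120 - 1145 m - 5 o^{2}$ ($I{\left(o,m \right)} = 45 - 5 \left(\left(o o + 229 m\right) - 215\right) = 45 - 5 \left(\left(o^{2} + 229 m\right) - 215\right) = 45 - 5 \left(-215 + o^{2} + 229 m\right) = 45 - \left(-1075 + 5 o^{2} + 1145 m\right) = 1120 - 1145 m - 5 o^{2}$)
$\frac{82331}{I{\left(a,292 \right)}} = \frac{82331}{1120 - 334340 - 5 \left(-219\right)^{2}} = \frac{82331}{1120 - 334340 - 239805} = \frac{82331}{-573025} = 82331 \left(- \frac{1}{573025}\right) = - \frac{82331}{573025}$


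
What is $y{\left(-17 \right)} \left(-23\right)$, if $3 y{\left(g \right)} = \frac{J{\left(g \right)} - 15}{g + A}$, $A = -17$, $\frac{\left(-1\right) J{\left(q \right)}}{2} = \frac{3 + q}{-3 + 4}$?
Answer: $\frac{299}{102} \approx 2.9314$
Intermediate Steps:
$J{\left(q \right)} = -6 - 2 q$ ($J{\left(q \right)} = - 2 \frac{3 + q}{-3 + 4} = - 2 \frac{3 + q}{1} = - 2 \left(3 + q\right) 1 = - 2 \left(3 + q\right) = -6 - 2 q$)
$y{\left(g \right)} = \frac{-21 - 2 g}{3 \left(-17 + g\right)}$ ($y{\left(g \right)} = \frac{\left(\left(-6 - 2 g\right) - 15\right) \frac{1}{g - 17}}{3} = \frac{\left(-21 - 2 g\right) \frac{1}{-17 + g}}{3} = \frac{\frac{1}{-17 + g} \left(-21 - 2 g\right)}{3} = \frac{-21 - 2 g}{3 \left(-17 + g\right)}$)
$y{\left(-17 \right)} \left(-23\right) = \frac{-21 - -34}{3 \left(-17 - 17\right)} \left(-23\right) = \frac{-21 + 34}{3 \left(-34\right)} \left(-23\right) = \frac{1}{3} \left(- \frac{1}{34}\right) 13 \left(-23\right) = \left(- \frac{13}{102}\right) \left(-23\right) = \frac{299}{102}$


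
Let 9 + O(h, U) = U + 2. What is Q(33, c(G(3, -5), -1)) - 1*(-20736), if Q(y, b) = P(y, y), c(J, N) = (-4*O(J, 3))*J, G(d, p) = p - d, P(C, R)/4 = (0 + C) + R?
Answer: 21000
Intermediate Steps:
O(h, U) = -7 + U (O(h, U) = -9 + (U + 2) = -9 + (2 + U) = -7 + U)
P(C, R) = 4*C + 4*R (P(C, R) = 4*((0 + C) + R) = 4*(C + R) = 4*C + 4*R)
c(J, N) = 16*J (c(J, N) = (-4*(-7 + 3))*J = (-4*(-4))*J = 16*J)
Q(y, b) = 8*y (Q(y, b) = 4*y + 4*y = 8*y)
Q(33, c(G(3, -5), -1)) - 1*(-20736) = 8*33 - 1*(-20736) = 264 + 20736 = 21000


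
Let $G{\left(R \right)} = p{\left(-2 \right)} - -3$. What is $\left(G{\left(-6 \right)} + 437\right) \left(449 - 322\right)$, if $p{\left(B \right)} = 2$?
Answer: $56134$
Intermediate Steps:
$G{\left(R \right)} = 5$ ($G{\left(R \right)} = 2 - -3 = 2 + 3 = 5$)
$\left(G{\left(-6 \right)} + 437\right) \left(449 - 322\right) = \left(5 + 437\right) \left(449 - 322\right) = 442 \cdot 127 = 56134$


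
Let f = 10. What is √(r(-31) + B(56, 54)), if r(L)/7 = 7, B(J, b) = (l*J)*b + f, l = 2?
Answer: √6107 ≈ 78.147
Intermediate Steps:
B(J, b) = 10 + 2*J*b (B(J, b) = (2*J)*b + 10 = 2*J*b + 10 = 10 + 2*J*b)
r(L) = 49 (r(L) = 7*7 = 49)
√(r(-31) + B(56, 54)) = √(49 + (10 + 2*56*54)) = √(49 + (10 + 6048)) = √(49 + 6058) = √6107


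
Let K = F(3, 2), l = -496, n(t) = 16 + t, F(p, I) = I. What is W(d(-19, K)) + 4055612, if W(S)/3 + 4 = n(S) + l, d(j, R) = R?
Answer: 4054166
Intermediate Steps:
K = 2
W(S) = -1452 + 3*S (W(S) = -12 + 3*((16 + S) - 496) = -12 + 3*(-480 + S) = -12 + (-1440 + 3*S) = -1452 + 3*S)
W(d(-19, K)) + 4055612 = (-1452 + 3*2) + 4055612 = (-1452 + 6) + 4055612 = -1446 + 4055612 = 4054166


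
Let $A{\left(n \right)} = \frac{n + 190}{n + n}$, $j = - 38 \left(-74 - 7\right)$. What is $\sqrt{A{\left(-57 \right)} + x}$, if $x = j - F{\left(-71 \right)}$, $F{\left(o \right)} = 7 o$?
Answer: $\frac{\sqrt{128658}}{6} \approx 59.782$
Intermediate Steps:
$j = 3078$ ($j = \left(-38\right) \left(-81\right) = 3078$)
$A{\left(n \right)} = \frac{190 + n}{2 n}$
$x = 3575$ ($x = 3078 - 7 \left(-71\right) = 3078 - -497 = 3078 + 497 = 3575$)
$\sqrt{A{\left(-57 \right)} + x} = \sqrt{\frac{190 - 57}{2 \left(-57\right)} + 3575} = \sqrt{\frac{1}{2} \left(- \frac{1}{57}\right) 133 + 3575} = \sqrt{- \frac{7}{6} + 3575} = \sqrt{\frac{21443}{6}} = \frac{\sqrt{128658}}{6}$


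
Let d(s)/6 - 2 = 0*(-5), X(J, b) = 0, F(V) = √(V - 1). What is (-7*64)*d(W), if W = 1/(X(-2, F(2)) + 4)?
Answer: -5376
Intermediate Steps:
F(V) = √(-1 + V)
W = ¼ (W = 1/(0 + 4) = 1/4 = ¼ ≈ 0.25000)
d(s) = 12 (d(s) = 12 + 6*(0*(-5)) = 12 + 6*0 = 12 + 0 = 12)
(-7*64)*d(W) = -7*64*12 = -448*12 = -5376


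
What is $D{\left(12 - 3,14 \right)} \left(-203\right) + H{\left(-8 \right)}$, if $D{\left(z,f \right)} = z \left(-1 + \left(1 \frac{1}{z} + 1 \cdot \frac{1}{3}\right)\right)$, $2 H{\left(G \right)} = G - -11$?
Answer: $\frac{2033}{2} \approx 1016.5$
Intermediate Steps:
$H{\left(G \right)} = \frac{11}{2} + \frac{G}{2}$ ($H{\left(G \right)} = \frac{G - -11}{2} = \frac{G + 11}{2} = \frac{11 + G}{2} = \frac{11}{2} + \frac{G}{2}$)
$D{\left(z,f \right)} = z \left(- \frac{2}{3} + \frac{1}{z}\right)$ ($D{\left(z,f \right)} = z \left(-1 + \left(\frac{1}{z} + 1 \cdot \frac{1}{3}\right)\right) = z \left(-1 + \left(\frac{1}{z} + \frac{1}{3}\right)\right) = z \left(-1 + \left(\frac{1}{3} + \frac{1}{z}\right)\right) = z \left(- \frac{2}{3} + \frac{1}{z}\right)$)
$D{\left(12 - 3,14 \right)} \left(-203\right) + H{\left(-8 \right)} = \left(1 - \frac{2 \left(12 - 3\right)}{3}\right) \left(-203\right) + \left(\frac{11}{2} + \frac{1}{2} \left(-8\right)\right) = \left(1 - 6\right) \left(-203\right) + \left(\frac{11}{2} - 4\right) = \left(1 - 6\right) \left(-203\right) + \frac{3}{2} = \left(-5\right) \left(-203\right) + \frac{3}{2} = 1015 + \frac{3}{2} = \frac{2033}{2}$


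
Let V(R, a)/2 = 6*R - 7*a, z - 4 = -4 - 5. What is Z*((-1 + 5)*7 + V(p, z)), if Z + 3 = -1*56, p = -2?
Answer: -4366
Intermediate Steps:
z = -5 (z = 4 + (-4 - 5) = 4 - 9 = -5)
V(R, a) = -14*a + 12*R (V(R, a) = 2*(6*R - 7*a) = 2*(-7*a + 6*R) = -14*a + 12*R)
Z = -59 (Z = -3 - 1*56 = -3 - 56 = -59)
Z*((-1 + 5)*7 + V(p, z)) = -59*((-1 + 5)*7 + (-14*(-5) + 12*(-2))) = -59*(4*7 + (70 - 24)) = -59*(28 + 46) = -59*74 = -4366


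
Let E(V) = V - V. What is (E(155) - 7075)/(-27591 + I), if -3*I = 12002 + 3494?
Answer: 21225/98269 ≈ 0.21599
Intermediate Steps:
E(V) = 0
I = -15496/3 (I = -(12002 + 3494)/3 = -1/3*15496 = -15496/3 ≈ -5165.3)
(E(155) - 7075)/(-27591 + I) = (0 - 7075)/(-27591 - 15496/3) = -7075/(-98269/3) = -7075*(-3/98269) = 21225/98269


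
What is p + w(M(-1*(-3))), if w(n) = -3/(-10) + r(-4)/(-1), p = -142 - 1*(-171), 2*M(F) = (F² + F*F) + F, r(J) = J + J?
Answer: 373/10 ≈ 37.300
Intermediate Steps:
r(J) = 2*J
M(F) = F² + F/2 (M(F) = ((F² + F*F) + F)/2 = ((F² + F²) + F)/2 = (2*F² + F)/2 = (F + 2*F²)/2 = F² + F/2)
p = 29 (p = -142 + 171 = 29)
w(n) = 83/10 (w(n) = -3/(-10) + (2*(-4))/(-1) = -3*(-⅒) - 8*(-1) = 3/10 + 8 = 83/10)
p + w(M(-1*(-3))) = 29 + 83/10 = 373/10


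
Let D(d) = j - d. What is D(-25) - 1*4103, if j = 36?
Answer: -4042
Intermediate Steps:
D(d) = 36 - d
D(-25) - 1*4103 = (36 - 1*(-25)) - 1*4103 = (36 + 25) - 4103 = 61 - 4103 = -4042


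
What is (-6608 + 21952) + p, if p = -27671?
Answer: -12327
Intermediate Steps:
(-6608 + 21952) + p = (-6608 + 21952) - 27671 = 15344 - 27671 = -12327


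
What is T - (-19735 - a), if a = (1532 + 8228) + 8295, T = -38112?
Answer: -322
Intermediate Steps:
a = 18055 (a = 9760 + 8295 = 18055)
T - (-19735 - a) = -38112 - (-19735 - 1*18055) = -38112 - (-19735 - 18055) = -38112 - 1*(-37790) = -38112 + 37790 = -322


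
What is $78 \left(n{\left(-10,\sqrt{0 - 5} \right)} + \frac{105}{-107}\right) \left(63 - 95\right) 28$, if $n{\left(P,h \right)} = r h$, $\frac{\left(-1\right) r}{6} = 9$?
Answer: $\frac{7338240}{107} + 3773952 i \sqrt{5} \approx 68582.0 + 8.4388 \cdot 10^{6} i$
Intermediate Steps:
$r = -54$ ($r = \left(-6\right) 9 = -54$)
$n{\left(P,h \right)} = - 54 h$
$78 \left(n{\left(-10,\sqrt{0 - 5} \right)} + \frac{105}{-107}\right) \left(63 - 95\right) 28 = 78 \left(- 54 \sqrt{0 - 5} + \frac{105}{-107}\right) \left(63 - 95\right) 28 = 78 \left(- 54 \sqrt{-5} + 105 \left(- \frac{1}{107}\right)\right) \left(-32\right) 28 = 78 \left(- 54 i \sqrt{5} - \frac{105}{107}\right) \left(-32\right) 28 = 78 \left(- \frac{105}{107} - 54 i \sqrt{5}\right) \left(-32\right) 28 = 78 \left(\frac{3360}{107} + 1728 i \sqrt{5}\right) 28 = \left(\frac{262080}{107} + 134784 i \sqrt{5}\right) 28 = \frac{7338240}{107} + 3773952 i \sqrt{5}$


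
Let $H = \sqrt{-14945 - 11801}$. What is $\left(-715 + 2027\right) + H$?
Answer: $1312 + i \sqrt{26746} \approx 1312.0 + 163.54 i$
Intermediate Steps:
$H = i \sqrt{26746}$ ($H = \sqrt{-26746} = i \sqrt{26746} \approx 163.54 i$)
$\left(-715 + 2027\right) + H = \left(-715 + 2027\right) + i \sqrt{26746} = 1312 + i \sqrt{26746}$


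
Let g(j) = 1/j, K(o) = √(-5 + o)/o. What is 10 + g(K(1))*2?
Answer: 10 - I ≈ 10.0 - 1.0*I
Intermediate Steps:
K(o) = √(-5 + o)/o
10 + g(K(1))*2 = 10 + 2/(√(-5 + 1)/1) = 10 + 2/(1*√(-4)) = 10 + 2/(1*(2*I)) = 10 + 2/(2*I) = 10 - I/2*2 = 10 - I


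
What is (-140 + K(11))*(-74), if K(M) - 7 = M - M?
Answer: 9842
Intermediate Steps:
K(M) = 7 (K(M) = 7 + (M - M) = 7 + 0 = 7)
(-140 + K(11))*(-74) = (-140 + 7)*(-74) = -133*(-74) = 9842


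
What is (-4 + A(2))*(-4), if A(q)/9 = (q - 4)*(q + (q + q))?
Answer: 448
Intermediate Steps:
A(q) = 27*q*(-4 + q) (A(q) = 9*((q - 4)*(q + (q + q))) = 9*((-4 + q)*(q + 2*q)) = 9*((-4 + q)*(3*q)) = 9*(3*q*(-4 + q)) = 27*q*(-4 + q))
(-4 + A(2))*(-4) = (-4 + 27*2*(-4 + 2))*(-4) = (-4 + 27*2*(-2))*(-4) = (-4 - 108)*(-4) = -112*(-4) = 448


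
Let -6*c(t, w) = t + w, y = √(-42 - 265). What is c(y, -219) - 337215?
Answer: -674357/2 - I*√307/6 ≈ -3.3718e+5 - 2.9202*I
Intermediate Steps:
y = I*√307 (y = √(-307) = I*√307 ≈ 17.521*I)
c(t, w) = -t/6 - w/6 (c(t, w) = -(t + w)/6 = -t/6 - w/6)
c(y, -219) - 337215 = (-I*√307/6 - ⅙*(-219)) - 337215 = (-I*√307/6 + 73/2) - 337215 = (73/2 - I*√307/6) - 337215 = -674357/2 - I*√307/6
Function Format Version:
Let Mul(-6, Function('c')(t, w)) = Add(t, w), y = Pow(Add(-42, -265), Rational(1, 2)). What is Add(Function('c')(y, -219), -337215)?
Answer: Add(Rational(-674357, 2), Mul(Rational(-1, 6), I, Pow(307, Rational(1, 2)))) ≈ Add(-3.3718e+5, Mul(-2.9202, I))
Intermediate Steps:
y = Mul(I, Pow(307, Rational(1, 2))) (y = Pow(-307, Rational(1, 2)) = Mul(I, Pow(307, Rational(1, 2))) ≈ Mul(17.521, I))
Function('c')(t, w) = Add(Mul(Rational(-1, 6), t), Mul(Rational(-1, 6), w)) (Function('c')(t, w) = Mul(Rational(-1, 6), Add(t, w)) = Add(Mul(Rational(-1, 6), t), Mul(Rational(-1, 6), w)))
Add(Function('c')(y, -219), -337215) = Add(Add(Mul(Rational(-1, 6), Mul(I, Pow(307, Rational(1, 2)))), Mul(Rational(-1, 6), -219)), -337215) = Add(Add(Mul(Rational(-1, 6), I, Pow(307, Rational(1, 2))), Rational(73, 2)), -337215) = Add(Add(Rational(73, 2), Mul(Rational(-1, 6), I, Pow(307, Rational(1, 2)))), -337215) = Add(Rational(-674357, 2), Mul(Rational(-1, 6), I, Pow(307, Rational(1, 2))))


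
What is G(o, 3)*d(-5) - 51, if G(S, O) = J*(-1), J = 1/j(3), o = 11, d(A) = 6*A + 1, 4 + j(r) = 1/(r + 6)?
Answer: -2046/35 ≈ -58.457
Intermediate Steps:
j(r) = -4 + 1/(6 + r) (j(r) = -4 + 1/(r + 6) = -4 + 1/(6 + r))
d(A) = 1 + 6*A
J = -9/35 (J = 1/((-23 - 4*3)/(6 + 3)) = 1/((-23 - 12)/9) = 1/((⅑)*(-35)) = 1/(-35/9) = 1*(-9/35) = -9/35 ≈ -0.25714)
G(S, O) = 9/35 (G(S, O) = -9/35*(-1) = 9/35)
G(o, 3)*d(-5) - 51 = 9*(1 + 6*(-5))/35 - 51 = 9*(1 - 30)/35 - 51 = (9/35)*(-29) - 51 = -261/35 - 51 = -2046/35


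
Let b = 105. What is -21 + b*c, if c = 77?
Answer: 8064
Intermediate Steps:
-21 + b*c = -21 + 105*77 = -21 + 8085 = 8064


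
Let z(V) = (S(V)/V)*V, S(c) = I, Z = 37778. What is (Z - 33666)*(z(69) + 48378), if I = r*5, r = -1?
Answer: 198909776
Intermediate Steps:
I = -5 (I = -1*5 = -5)
S(c) = -5
z(V) = -5 (z(V) = (-5/V)*V = -5)
(Z - 33666)*(z(69) + 48378) = (37778 - 33666)*(-5 + 48378) = 4112*48373 = 198909776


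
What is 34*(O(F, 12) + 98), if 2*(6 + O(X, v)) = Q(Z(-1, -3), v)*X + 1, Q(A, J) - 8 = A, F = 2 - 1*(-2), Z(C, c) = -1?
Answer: 3621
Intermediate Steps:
F = 4 (F = 2 + 2 = 4)
Q(A, J) = 8 + A
O(X, v) = -11/2 + 7*X/2 (O(X, v) = -6 + ((8 - 1)*X + 1)/2 = -6 + (7*X + 1)/2 = -6 + (1 + 7*X)/2 = -6 + (½ + 7*X/2) = -11/2 + 7*X/2)
34*(O(F, 12) + 98) = 34*((-11/2 + (7/2)*4) + 98) = 34*((-11/2 + 14) + 98) = 34*(17/2 + 98) = 34*(213/2) = 3621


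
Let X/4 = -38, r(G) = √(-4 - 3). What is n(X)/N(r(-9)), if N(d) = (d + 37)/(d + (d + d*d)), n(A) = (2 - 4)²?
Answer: 4*(2*√7 + 7*I)/(√7 - 37*I) ≈ -0.71221 + 0.62298*I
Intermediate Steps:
r(G) = I*√7 (r(G) = √(-7) = I*√7)
X = -152 (X = 4*(-38) = -152)
n(A) = 4 (n(A) = (-2)² = 4)
N(d) = (37 + d)/(d² + 2*d) (N(d) = (37 + d)/(d + (d + d²)) = (37 + d)/(d² + 2*d))
n(X)/N(r(-9)) = 4/(((37 + I*√7)/(((I*√7))*(2 + I*√7)))) = 4/(((-I*√7/7)*(37 + I*√7)/(2 + I*√7))) = 4/((-I*√7*(37 + I*√7)/(7*(2 + I*√7)))) = 4*(I*√7*(2 + I*√7)/(37 + I*√7)) = 4*I*√7*(2 + I*√7)/(37 + I*√7)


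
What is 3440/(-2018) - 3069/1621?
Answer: -5884741/1635589 ≈ -3.5979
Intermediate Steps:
3440/(-2018) - 3069/1621 = 3440*(-1/2018) - 3069*1/1621 = -1720/1009 - 3069/1621 = -5884741/1635589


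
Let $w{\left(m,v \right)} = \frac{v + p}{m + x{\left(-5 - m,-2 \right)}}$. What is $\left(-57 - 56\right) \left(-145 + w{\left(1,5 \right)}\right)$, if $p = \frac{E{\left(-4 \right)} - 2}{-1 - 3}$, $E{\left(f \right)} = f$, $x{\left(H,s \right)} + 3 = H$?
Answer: $\frac{263629}{16} \approx 16477.0$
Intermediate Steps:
$x{\left(H,s \right)} = -3 + H$
$p = \frac{3}{2}$ ($p = \frac{-4 - 2}{-1 - 3} = - \frac{6}{-4} = \left(-6\right) \left(- \frac{1}{4}\right) = \frac{3}{2} \approx 1.5$)
$w{\left(m,v \right)} = - \frac{3}{16} - \frac{v}{8}$ ($w{\left(m,v \right)} = \frac{v + \frac{3}{2}}{m - \left(8 + m\right)} = \frac{\frac{3}{2} + v}{m - \left(8 + m\right)} = \frac{\frac{3}{2} + v}{-8} = \left(\frac{3}{2} + v\right) \left(- \frac{1}{8}\right) = - \frac{3}{16} - \frac{v}{8}$)
$\left(-57 - 56\right) \left(-145 + w{\left(1,5 \right)}\right) = \left(-57 - 56\right) \left(-145 - \frac{13}{16}\right) = - 113 \left(-145 - \frac{13}{16}\right) = \left(-113\right) \left(- \frac{2333}{16}\right) = \frac{263629}{16}$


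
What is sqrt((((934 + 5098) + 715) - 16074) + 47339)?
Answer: 2*sqrt(9503) ≈ 194.97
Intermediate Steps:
sqrt((((934 + 5098) + 715) - 16074) + 47339) = sqrt(((6032 + 715) - 16074) + 47339) = sqrt((6747 - 16074) + 47339) = sqrt(-9327 + 47339) = sqrt(38012) = 2*sqrt(9503)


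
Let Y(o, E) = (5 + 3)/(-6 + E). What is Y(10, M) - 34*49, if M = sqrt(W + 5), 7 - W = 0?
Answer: -1668 - 2*sqrt(3)/3 ≈ -1669.2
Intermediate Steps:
W = 7 (W = 7 - 1*0 = 7 + 0 = 7)
M = 2*sqrt(3) (M = sqrt(7 + 5) = sqrt(12) = 2*sqrt(3) ≈ 3.4641)
Y(o, E) = 8/(-6 + E)
Y(10, M) - 34*49 = 8/(-6 + 2*sqrt(3)) - 34*49 = 8/(-6 + 2*sqrt(3)) - 1666 = -1666 + 8/(-6 + 2*sqrt(3))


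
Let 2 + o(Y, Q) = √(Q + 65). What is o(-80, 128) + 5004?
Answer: 5002 + √193 ≈ 5015.9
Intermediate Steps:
o(Y, Q) = -2 + √(65 + Q) (o(Y, Q) = -2 + √(Q + 65) = -2 + √(65 + Q))
o(-80, 128) + 5004 = (-2 + √(65 + 128)) + 5004 = (-2 + √193) + 5004 = 5002 + √193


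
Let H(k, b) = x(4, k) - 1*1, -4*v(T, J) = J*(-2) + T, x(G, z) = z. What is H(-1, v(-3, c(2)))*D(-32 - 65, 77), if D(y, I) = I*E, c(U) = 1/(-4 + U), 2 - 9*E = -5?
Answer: -1078/9 ≈ -119.78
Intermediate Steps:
E = 7/9 (E = 2/9 - ⅑*(-5) = 2/9 + 5/9 = 7/9 ≈ 0.77778)
D(y, I) = 7*I/9 (D(y, I) = I*(7/9) = 7*I/9)
v(T, J) = J/2 - T/4 (v(T, J) = -(J*(-2) + T)/4 = -(-2*J + T)/4 = -(T - 2*J)/4 = J/2 - T/4)
H(k, b) = -1 + k (H(k, b) = k - 1*1 = k - 1 = -1 + k)
H(-1, v(-3, c(2)))*D(-32 - 65, 77) = (-1 - 1)*((7/9)*77) = -2*539/9 = -1078/9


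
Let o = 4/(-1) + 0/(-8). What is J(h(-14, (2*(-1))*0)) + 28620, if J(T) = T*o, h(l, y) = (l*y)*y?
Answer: 28620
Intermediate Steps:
o = -4 (o = 4*(-1) + 0*(-1/8) = -4 + 0 = -4)
h(l, y) = l*y**2
J(T) = -4*T (J(T) = T*(-4) = -4*T)
J(h(-14, (2*(-1))*0)) + 28620 = -(-56)*((2*(-1))*0)**2 + 28620 = -(-56)*(-2*0)**2 + 28620 = -(-56)*0**2 + 28620 = -(-56)*0 + 28620 = -4*0 + 28620 = 0 + 28620 = 28620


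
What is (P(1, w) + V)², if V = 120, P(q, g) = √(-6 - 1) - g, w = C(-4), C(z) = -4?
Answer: (124 + I*√7)² ≈ 15369.0 + 656.15*I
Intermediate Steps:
w = -4
P(q, g) = -g + I*√7 (P(q, g) = √(-7) - g = I*√7 - g = -g + I*√7)
(P(1, w) + V)² = ((-1*(-4) + I*√7) + 120)² = ((4 + I*√7) + 120)² = (124 + I*√7)²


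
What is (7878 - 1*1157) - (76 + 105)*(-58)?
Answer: 17219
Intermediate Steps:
(7878 - 1*1157) - (76 + 105)*(-58) = (7878 - 1157) - 181*(-58) = 6721 - 1*(-10498) = 6721 + 10498 = 17219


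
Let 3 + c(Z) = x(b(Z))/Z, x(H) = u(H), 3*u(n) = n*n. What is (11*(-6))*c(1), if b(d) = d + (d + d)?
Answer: 0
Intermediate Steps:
u(n) = n²/3 (u(n) = (n*n)/3 = n²/3)
b(d) = 3*d (b(d) = d + 2*d = 3*d)
x(H) = H²/3
c(Z) = -3 + 3*Z (c(Z) = -3 + ((3*Z)²/3)/Z = -3 + ((9*Z²)/3)/Z = -3 + (3*Z²)/Z = -3 + 3*Z)
(11*(-6))*c(1) = (11*(-6))*(-3 + 3*1) = -66*(-3 + 3) = -66*0 = 0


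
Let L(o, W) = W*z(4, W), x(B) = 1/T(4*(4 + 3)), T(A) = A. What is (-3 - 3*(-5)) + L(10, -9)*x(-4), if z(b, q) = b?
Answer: 75/7 ≈ 10.714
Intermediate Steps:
x(B) = 1/28 (x(B) = 1/(4*(4 + 3)) = 1/(4*7) = 1/28)
L(o, W) = 4*W (L(o, W) = W*4 = 4*W)
(-3 - 3*(-5)) + L(10, -9)*x(-4) = (-3 - 3*(-5)) + (4*(-9))*(1/28) = (-3 + 15) - 36*1/28 = 12 - 9/7 = 75/7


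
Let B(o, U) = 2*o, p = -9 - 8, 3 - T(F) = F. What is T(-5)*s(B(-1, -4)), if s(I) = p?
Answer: -136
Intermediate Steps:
T(F) = 3 - F
p = -17
s(I) = -17
T(-5)*s(B(-1, -4)) = (3 - 1*(-5))*(-17) = (3 + 5)*(-17) = 8*(-17) = -136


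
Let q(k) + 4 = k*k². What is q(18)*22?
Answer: 128216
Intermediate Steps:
q(k) = -4 + k³ (q(k) = -4 + k*k² = -4 + k³)
q(18)*22 = (-4 + 18³)*22 = (-4 + 5832)*22 = 5828*22 = 128216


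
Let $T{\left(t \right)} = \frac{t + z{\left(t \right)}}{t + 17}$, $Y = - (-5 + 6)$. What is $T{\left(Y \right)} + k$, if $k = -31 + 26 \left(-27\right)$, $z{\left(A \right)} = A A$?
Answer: $-733$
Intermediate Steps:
$z{\left(A \right)} = A^{2}$
$k = -733$ ($k = -31 - 702 = -733$)
$Y = -1$ ($Y = \left(-1\right) 1 = -1$)
$T{\left(t \right)} = \frac{t + t^{2}}{17 + t}$ ($T{\left(t \right)} = \frac{t + t^{2}}{t + 17} = \frac{t + t^{2}}{17 + t}$)
$T{\left(Y \right)} + k = - \frac{1 - 1}{17 - 1} - 733 = \left(-1\right) \frac{1}{16} \cdot 0 - 733 = 0 - 733 = -733$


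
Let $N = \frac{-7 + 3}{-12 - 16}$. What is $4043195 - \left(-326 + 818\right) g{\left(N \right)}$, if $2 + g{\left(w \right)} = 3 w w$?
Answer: $\frac{198163295}{49} \approx 4.0441 \cdot 10^{6}$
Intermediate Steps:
$N = \frac{1}{7}$ ($N = - \frac{4}{-12 - 16} = - \frac{4}{-28} = \left(-4\right) \left(- \frac{1}{28}\right) = \frac{1}{7} \approx 0.14286$)
$g{\left(w \right)} = -2 + 3 w^{2}$ ($g{\left(w \right)} = -2 + 3 w w = -2 + 3 w^{2}$)
$4043195 - \left(-326 + 818\right) g{\left(N \right)} = 4043195 - \left(-326 + 818\right) \left(-2 + \frac{3}{49}\right) = 4043195 - 492 \left(-2 + 3 \cdot \frac{1}{49}\right) = 4043195 - 492 \left(-2 + \frac{3}{49}\right) = 4043195 - 492 \left(- \frac{95}{49}\right) = 4043195 - - \frac{46740}{49} = 4043195 + \frac{46740}{49} = \frac{198163295}{49}$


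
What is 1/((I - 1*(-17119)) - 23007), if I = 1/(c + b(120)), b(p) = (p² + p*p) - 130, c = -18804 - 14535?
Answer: -4669/27491073 ≈ -0.00016984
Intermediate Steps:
c = -33339
b(p) = -130 + 2*p² (b(p) = (p² + p²) - 130 = 2*p² - 130 = -130 + 2*p²)
I = -1/4669 (I = 1/(-33339 + (-130 + 2*120²)) = 1/(-33339 + (-130 + 2*14400)) = 1/(-33339 + (-130 + 28800)) = 1/(-33339 + 28670) = 1/(-4669) = -1/4669 ≈ -0.00021418)
1/((I - 1*(-17119)) - 23007) = 1/((-1/4669 - 1*(-17119)) - 23007) = 1/((-1/4669 + 17119) - 23007) = 1/(79928610/4669 - 23007) = 1/(-27491073/4669) = -4669/27491073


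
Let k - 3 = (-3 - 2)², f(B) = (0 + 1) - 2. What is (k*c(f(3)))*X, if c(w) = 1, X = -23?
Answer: -644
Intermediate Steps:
f(B) = -1 (f(B) = 1 - 2 = -1)
k = 28 (k = 3 + (-3 - 2)² = 3 + (-5)² = 3 + 25 = 28)
(k*c(f(3)))*X = (28*1)*(-23) = 28*(-23) = -644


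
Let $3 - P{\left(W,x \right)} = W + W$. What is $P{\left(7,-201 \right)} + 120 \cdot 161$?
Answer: $19309$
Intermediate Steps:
$P{\left(W,x \right)} = 3 - 2 W$ ($P{\left(W,x \right)} = 3 - \left(W + W\right) = 3 - 2 W$)
$P{\left(7,-201 \right)} + 120 \cdot 161 = \left(3 - 14\right) + 120 \cdot 161 = \left(3 - 14\right) + 19320 = -11 + 19320 = 19309$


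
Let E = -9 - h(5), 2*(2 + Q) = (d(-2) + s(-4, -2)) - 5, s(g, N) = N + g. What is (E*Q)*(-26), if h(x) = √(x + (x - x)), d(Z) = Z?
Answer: -1989 - 221*√5 ≈ -2483.2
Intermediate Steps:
h(x) = √x (h(x) = √(x + 0) = √x)
Q = -17/2 (Q = -2 + ((-2 + (-2 - 4)) - 5)/2 = -2 + ((-2 - 6) - 5)/2 = -2 + (-8 - 5)/2 = -2 + (½)*(-13) = -2 - 13/2 = -17/2 ≈ -8.5000)
E = -9 - √5 ≈ -11.236
(E*Q)*(-26) = ((-9 - √5)*(-17/2))*(-26) = (153/2 + 17*√5/2)*(-26) = -1989 - 221*√5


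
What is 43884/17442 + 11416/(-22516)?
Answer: 10957976/5454501 ≈ 2.0090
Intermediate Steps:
43884/17442 + 11416/(-22516) = 43884*(1/17442) + 11416*(-1/22516) = 2438/969 - 2854/5629 = 10957976/5454501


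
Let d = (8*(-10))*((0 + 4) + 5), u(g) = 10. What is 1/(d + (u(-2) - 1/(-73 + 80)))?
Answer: -7/4971 ≈ -0.0014082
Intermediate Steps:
d = -720 (d = -80*(4 + 5) = -80*9 = -720)
1/(d + (u(-2) - 1/(-73 + 80))) = 1/(-720 + (10 - 1/(-73 + 80))) = 1/(-720 + (10 - 1/7)) = 1/(-720 + (10 - 1*⅐)) = 1/(-720 + (10 - ⅐)) = 1/(-720 + 69/7) = 1/(-4971/7) = -7/4971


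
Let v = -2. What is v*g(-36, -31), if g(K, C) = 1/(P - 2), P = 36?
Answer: -1/17 ≈ -0.058824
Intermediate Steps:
g(K, C) = 1/34 (g(K, C) = 1/(36 - 2) = 1/34)
v*g(-36, -31) = -2*1/34 = -1/17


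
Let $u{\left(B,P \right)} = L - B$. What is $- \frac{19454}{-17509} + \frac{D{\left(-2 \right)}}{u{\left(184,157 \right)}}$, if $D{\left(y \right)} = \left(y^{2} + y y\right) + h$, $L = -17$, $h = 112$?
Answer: $\frac{603058}{1173103} \approx 0.51407$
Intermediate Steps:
$D{\left(y \right)} = 112 + 2 y^{2}$ ($D{\left(y \right)} = \left(y^{2} + y y\right) + 112 = \left(y^{2} + y^{2}\right) + 112 = 2 y^{2} + 112 = 112 + 2 y^{2}$)
$u{\left(B,P \right)} = -17 - B$
$- \frac{19454}{-17509} + \frac{D{\left(-2 \right)}}{u{\left(184,157 \right)}} = - \frac{19454}{-17509} + \frac{112 + 2 \left(-2\right)^{2}}{-17 - 184} = \left(-19454\right) \left(- \frac{1}{17509}\right) + \frac{112 + 2 \cdot 4}{-17 - 184} = \frac{19454}{17509} + \frac{112 + 8}{-201} = \frac{19454}{17509} + 120 \left(- \frac{1}{201}\right) = \frac{19454}{17509} - \frac{40}{67} = \frac{603058}{1173103}$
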